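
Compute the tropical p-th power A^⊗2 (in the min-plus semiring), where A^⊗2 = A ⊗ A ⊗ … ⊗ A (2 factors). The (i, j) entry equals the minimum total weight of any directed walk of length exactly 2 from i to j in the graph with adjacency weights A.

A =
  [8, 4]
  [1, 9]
A^⊗2 =
  [5, 12]
  [9, 5]

Each entry (A^⊗2)_ij equals the minimum over all length-2 walks i = v_0 → v_1 → … → v_2 = j of Σ_t A[v_t][v_{t+1}]. For example, for (i, j) = (0, 1) we minimise over 2 possible intermediate vertex sequences; the minimum is 12, attained along the walk 0 → 0 → 1.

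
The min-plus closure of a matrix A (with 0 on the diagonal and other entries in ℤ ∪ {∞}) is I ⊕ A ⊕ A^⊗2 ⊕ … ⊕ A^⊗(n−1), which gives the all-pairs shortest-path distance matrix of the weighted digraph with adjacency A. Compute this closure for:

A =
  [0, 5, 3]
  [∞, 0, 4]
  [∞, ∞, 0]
Closure =
  [0, 5, 3]
  [∞, 0, 4]
  [∞, ∞, 0]

This is the Floyd-Warshall all-pairs shortest-path computation. For each intermediate vertex k = 0, 1, …, 2, update dist[i][j] ← min(dist[i][j], dist[i][k] + dist[k][j]). The final matrix gives, for each (i, j), the minimum total weight of any directed path from i to j (possibly empty when i = j).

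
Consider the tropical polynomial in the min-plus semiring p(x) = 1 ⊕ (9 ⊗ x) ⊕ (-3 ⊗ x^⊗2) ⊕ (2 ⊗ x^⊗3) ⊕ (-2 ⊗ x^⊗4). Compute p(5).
p(5) = 1

A tropical monomial a ⊗ x^⊗i evaluates to a + i · x. Evaluating each term at x = 5:
  Term 0 contributes 1 + 0 · 5 = 1
  Term 1 contributes 9 + 1 · 5 = 14
  Term 2 contributes -3 + 2 · 5 = 7
  Term 3 contributes 2 + 3 · 5 = 17
  Term 4 contributes -2 + 4 · 5 = 18
p(5) = ⊕ of these = min[1, 14, 7, 17, 18] = 1.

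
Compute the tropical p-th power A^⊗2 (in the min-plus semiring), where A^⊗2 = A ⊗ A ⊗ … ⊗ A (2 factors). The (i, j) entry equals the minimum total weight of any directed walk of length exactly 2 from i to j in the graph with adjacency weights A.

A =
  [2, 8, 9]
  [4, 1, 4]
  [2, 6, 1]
A^⊗2 =
  [4, 9, 10]
  [5, 2, 5]
  [3, 7, 2]

Each entry (A^⊗2)_ij equals the minimum over all length-2 walks i = v_0 → v_1 → … → v_2 = j of Σ_t A[v_t][v_{t+1}]. For example, for (i, j) = (0, 2) we minimise over 3 possible intermediate vertex sequences; the minimum is 10, attained along the walk 0 → 2 → 2.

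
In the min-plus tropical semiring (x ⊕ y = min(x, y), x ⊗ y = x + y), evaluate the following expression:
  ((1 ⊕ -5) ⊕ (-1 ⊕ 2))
((1 ⊕ -5) ⊕ (-1 ⊕ 2)) = -5

Expand innermost to outermost. Recall ⊕ takes the minimum of its arguments and ⊗ takes their sum. Working out the expression ((1 ⊕ -5) ⊕ (-1 ⊕ 2)) gives -5.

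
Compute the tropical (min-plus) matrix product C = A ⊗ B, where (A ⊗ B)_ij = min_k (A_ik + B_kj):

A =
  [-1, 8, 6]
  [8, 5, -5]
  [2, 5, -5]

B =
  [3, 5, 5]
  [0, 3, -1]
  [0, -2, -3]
A ⊗ B =
  [2, 4, 3]
  [-5, -7, -8]
  [-5, -7, -8]

Apply the min-plus product entry-by-entry:
  C[0][0] = min over k of (A[0][0] + B[0][0] = -1 + 3 = 2, A[0][1] + B[1][0] = 8 + 0 = 8, A[0][2] + B[2][0] = 6 + 0 = 6) = 2 (attained at k = 0)
  C[0][1] = min over k of (A[0][0] + B[0][1] = -1 + 5 = 4, A[0][1] + B[1][1] = 8 + 3 = 11, A[0][2] + B[2][1] = 6 + -2 = 4) = 4 (attained at k = 0)
  C[0][2] = min over k of (A[0][0] + B[0][2] = -1 + 5 = 4, A[0][1] + B[1][2] = 8 + -1 = 7, A[0][2] + B[2][2] = 6 + -3 = 3) = 3 (attained at k = 2)
  C[1][0] = min over k of (A[1][0] + B[0][0] = 8 + 3 = 11, A[1][1] + B[1][0] = 5 + 0 = 5, A[1][2] + B[2][0] = -5 + 0 = -5) = -5 (attained at k = 2)
  C[1][1] = min over k of (A[1][0] + B[0][1] = 8 + 5 = 13, A[1][1] + B[1][1] = 5 + 3 = 8, A[1][2] + B[2][1] = -5 + -2 = -7) = -7 (attained at k = 2)
  C[1][2] = min over k of (A[1][0] + B[0][2] = 8 + 5 = 13, A[1][1] + B[1][2] = 5 + -1 = 4, A[1][2] + B[2][2] = -5 + -3 = -8) = -8 (attained at k = 2)
  C[2][0] = min over k of (A[2][0] + B[0][0] = 2 + 3 = 5, A[2][1] + B[1][0] = 5 + 0 = 5, A[2][2] + B[2][0] = -5 + 0 = -5) = -5 (attained at k = 2)
  C[2][1] = min over k of (A[2][0] + B[0][1] = 2 + 5 = 7, A[2][1] + B[1][1] = 5 + 3 = 8, A[2][2] + B[2][1] = -5 + -2 = -7) = -7 (attained at k = 2)
  C[2][2] = min over k of (A[2][0] + B[0][2] = 2 + 5 = 7, A[2][1] + B[1][2] = 5 + -1 = 4, A[2][2] + B[2][2] = -5 + -3 = -8) = -8 (attained at k = 2)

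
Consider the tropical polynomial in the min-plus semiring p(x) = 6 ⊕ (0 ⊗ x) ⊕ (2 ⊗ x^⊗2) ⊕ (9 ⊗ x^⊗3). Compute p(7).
p(7) = 6

A tropical monomial a ⊗ x^⊗i evaluates to a + i · x. Evaluating each term at x = 7:
  Term 0 contributes 6 + 0 · 7 = 6
  Term 1 contributes 0 + 1 · 7 = 7
  Term 2 contributes 2 + 2 · 7 = 16
  Term 3 contributes 9 + 3 · 7 = 30
p(7) = ⊕ of these = min[6, 7, 16, 30] = 6.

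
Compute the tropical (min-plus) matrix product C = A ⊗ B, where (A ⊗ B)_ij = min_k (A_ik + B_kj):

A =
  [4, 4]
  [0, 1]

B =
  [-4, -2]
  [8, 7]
A ⊗ B =
  [0, 2]
  [-4, -2]

Apply the min-plus product entry-by-entry:
  C[0][0] = min over k of (A[0][0] + B[0][0] = 4 + -4 = 0, A[0][1] + B[1][0] = 4 + 8 = 12) = 0 (attained at k = 0)
  C[0][1] = min over k of (A[0][0] + B[0][1] = 4 + -2 = 2, A[0][1] + B[1][1] = 4 + 7 = 11) = 2 (attained at k = 0)
  C[1][0] = min over k of (A[1][0] + B[0][0] = 0 + -4 = -4, A[1][1] + B[1][0] = 1 + 8 = 9) = -4 (attained at k = 0)
  C[1][1] = min over k of (A[1][0] + B[0][1] = 0 + -2 = -2, A[1][1] + B[1][1] = 1 + 7 = 8) = -2 (attained at k = 0)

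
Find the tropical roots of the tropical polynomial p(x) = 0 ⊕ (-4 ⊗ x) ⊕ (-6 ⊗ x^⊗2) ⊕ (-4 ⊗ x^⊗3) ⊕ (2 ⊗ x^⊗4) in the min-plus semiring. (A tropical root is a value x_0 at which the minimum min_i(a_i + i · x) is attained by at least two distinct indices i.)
Roots: {-6, -2, 2, 4}

Each tropical root is a break point of the lower envelope of the lines y = a_i + i · x (there are 5 lines, with slopes 0, 1, ..., 4). Only the lines that attain the minimum somewhere contribute to roots; other lines are dominated. Here the surviving (envelope) indices are i = 4, i = 3, i = 2, i = 1, i = 0.
Intersections between consecutive envelope lines give the roots: for adjacent envelope indices i < j the intersection is x = (a_i − a_j) / (j − i). Reading off the sorted break points: {-6, -2, 2, 4}.
Verification: at each break x_0, at least two indices attain the minimum of min_i(a_i + i · x_0).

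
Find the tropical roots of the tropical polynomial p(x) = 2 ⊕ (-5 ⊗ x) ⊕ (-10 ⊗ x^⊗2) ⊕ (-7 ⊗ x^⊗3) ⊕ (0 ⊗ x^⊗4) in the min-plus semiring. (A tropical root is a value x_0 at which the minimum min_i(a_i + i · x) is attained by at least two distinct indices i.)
Roots: {-7, -3, 5, 7}

Each tropical root is a break point of the lower envelope of the lines y = a_i + i · x (there are 5 lines, with slopes 0, 1, ..., 4). Only the lines that attain the minimum somewhere contribute to roots; other lines are dominated. Here the surviving (envelope) indices are i = 4, i = 3, i = 2, i = 1, i = 0.
Intersections between consecutive envelope lines give the roots: for adjacent envelope indices i < j the intersection is x = (a_i − a_j) / (j − i). Reading off the sorted break points: {-7, -3, 5, 7}.
Verification: at each break x_0, at least two indices attain the minimum of min_i(a_i + i · x_0).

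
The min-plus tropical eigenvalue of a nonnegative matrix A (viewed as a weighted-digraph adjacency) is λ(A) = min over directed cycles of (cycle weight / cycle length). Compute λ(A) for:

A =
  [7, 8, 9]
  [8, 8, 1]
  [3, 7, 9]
λ(A) = 4

Enumerate directed cycles and compute their means (weight / length). Sample:
  cycle 0 → 0: weight = 7, length = 1, mean = 7/1 ≈ 7.000
  cycle 1 → 1: weight = 8, length = 1, mean = 8/1 ≈ 8.000
  cycle 2 → 2: weight = 9, length = 1, mean = 9/1 ≈ 9.000
  cycle 0 → 1 → 0: weight = 16, length = 2, mean = 16/2 ≈ 8.000
  cycle 0 → 2 → 0: weight = 12, length = 2, mean = 12/2 ≈ 6.000
  cycle 1 → 0 → 1: weight = 16, length = 2, mean = 16/2 ≈ 8.000
Minimum mean = 4.000, attained e.g. along the cycle 1 → 2 → 1 with weight 8 and length 2. So λ(A) = 8/2 = 4.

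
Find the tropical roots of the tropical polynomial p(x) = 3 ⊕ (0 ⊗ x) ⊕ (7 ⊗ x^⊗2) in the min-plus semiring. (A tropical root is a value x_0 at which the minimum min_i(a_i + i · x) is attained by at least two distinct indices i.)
Roots: {-7, 3}

Each tropical root is a break point of the lower envelope of the lines y = a_i + i · x (there are 3 lines, with slopes 0, 1, ..., 2). Only the lines that attain the minimum somewhere contribute to roots; other lines are dominated. Here the surviving (envelope) indices are i = 2, i = 1, i = 0.
Intersections between consecutive envelope lines give the roots: for adjacent envelope indices i < j the intersection is x = (a_i − a_j) / (j − i). Reading off the sorted break points: {-7, 3}.
Verification: at each break x_0, at least two indices attain the minimum of min_i(a_i + i · x_0).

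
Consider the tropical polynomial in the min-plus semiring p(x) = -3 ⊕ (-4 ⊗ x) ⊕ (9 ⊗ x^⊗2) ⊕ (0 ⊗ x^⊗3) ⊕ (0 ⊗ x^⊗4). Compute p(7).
p(7) = -3

A tropical monomial a ⊗ x^⊗i evaluates to a + i · x. Evaluating each term at x = 7:
  Term 0 contributes -3 + 0 · 7 = -3
  Term 1 contributes -4 + 1 · 7 = 3
  Term 2 contributes 9 + 2 · 7 = 23
  Term 3 contributes 0 + 3 · 7 = 21
  Term 4 contributes 0 + 4 · 7 = 28
p(7) = ⊕ of these = min[-3, 3, 23, 21, 28] = -3.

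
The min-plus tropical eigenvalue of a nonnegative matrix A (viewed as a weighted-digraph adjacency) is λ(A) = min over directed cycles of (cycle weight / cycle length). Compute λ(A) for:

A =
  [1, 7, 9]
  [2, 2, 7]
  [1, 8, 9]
λ(A) = 1

Enumerate directed cycles and compute their means (weight / length). Sample:
  cycle 0 → 0: weight = 1, length = 1, mean = 1/1 ≈ 1.000
  cycle 1 → 1: weight = 2, length = 1, mean = 2/1 ≈ 2.000
  cycle 2 → 2: weight = 9, length = 1, mean = 9/1 ≈ 9.000
  cycle 0 → 1 → 0: weight = 9, length = 2, mean = 9/2 ≈ 4.500
  cycle 0 → 2 → 0: weight = 10, length = 2, mean = 10/2 ≈ 5.000
  cycle 1 → 0 → 1: weight = 9, length = 2, mean = 9/2 ≈ 4.500
Minimum mean = 1.000, attained e.g. along the cycle 0 → 0 with weight 1 and length 1. So λ(A) = 1/1 = 1.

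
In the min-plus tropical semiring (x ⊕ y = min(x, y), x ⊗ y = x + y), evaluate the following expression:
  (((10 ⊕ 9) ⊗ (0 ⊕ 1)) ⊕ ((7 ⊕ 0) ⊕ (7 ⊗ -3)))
(((10 ⊕ 9) ⊗ (0 ⊕ 1)) ⊕ ((7 ⊕ 0) ⊕ (7 ⊗ -3))) = 0

Expand innermost to outermost. Recall ⊕ takes the minimum of its arguments and ⊗ takes their sum. Working out the expression (((10 ⊕ 9) ⊗ (0 ⊕ 1)) ⊕ ((7 ⊕ 0) ⊕ (7 ⊗ -3))) gives 0.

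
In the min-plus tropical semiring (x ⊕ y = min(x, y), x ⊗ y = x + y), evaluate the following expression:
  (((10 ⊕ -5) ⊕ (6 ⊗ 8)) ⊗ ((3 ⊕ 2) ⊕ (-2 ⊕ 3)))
(((10 ⊕ -5) ⊕ (6 ⊗ 8)) ⊗ ((3 ⊕ 2) ⊕ (-2 ⊕ 3))) = -7

Expand innermost to outermost. Recall ⊕ takes the minimum of its arguments and ⊗ takes their sum. Working out the expression (((10 ⊕ -5) ⊕ (6 ⊗ 8)) ⊗ ((3 ⊕ 2) ⊕ (-2 ⊕ 3))) gives -7.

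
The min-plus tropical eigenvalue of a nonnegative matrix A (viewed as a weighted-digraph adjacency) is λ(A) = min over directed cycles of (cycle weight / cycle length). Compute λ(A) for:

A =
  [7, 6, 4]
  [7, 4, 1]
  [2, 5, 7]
λ(A) = 3

Enumerate directed cycles and compute their means (weight / length). Sample:
  cycle 0 → 0: weight = 7, length = 1, mean = 7/1 ≈ 7.000
  cycle 1 → 1: weight = 4, length = 1, mean = 4/1 ≈ 4.000
  cycle 2 → 2: weight = 7, length = 1, mean = 7/1 ≈ 7.000
  cycle 0 → 1 → 0: weight = 13, length = 2, mean = 13/2 ≈ 6.500
  cycle 0 → 2 → 0: weight = 6, length = 2, mean = 6/2 ≈ 3.000
  cycle 1 → 0 → 1: weight = 13, length = 2, mean = 13/2 ≈ 6.500
Minimum mean = 3.000, attained e.g. along the cycle 0 → 2 → 0 with weight 6 and length 2. So λ(A) = 6/2 = 3.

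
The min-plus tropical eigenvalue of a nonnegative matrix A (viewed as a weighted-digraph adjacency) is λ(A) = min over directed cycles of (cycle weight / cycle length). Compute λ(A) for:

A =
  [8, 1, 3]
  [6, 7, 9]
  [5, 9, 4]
λ(A) = 7/2

Enumerate directed cycles and compute their means (weight / length). Sample:
  cycle 0 → 0: weight = 8, length = 1, mean = 8/1 ≈ 8.000
  cycle 1 → 1: weight = 7, length = 1, mean = 7/1 ≈ 7.000
  cycle 2 → 2: weight = 4, length = 1, mean = 4/1 ≈ 4.000
  cycle 0 → 1 → 0: weight = 7, length = 2, mean = 7/2 ≈ 3.500
  cycle 0 → 2 → 0: weight = 8, length = 2, mean = 8/2 ≈ 4.000
  cycle 1 → 0 → 1: weight = 7, length = 2, mean = 7/2 ≈ 3.500
Minimum mean = 3.500, attained e.g. along the cycle 0 → 1 → 0 with weight 7 and length 2. So λ(A) = 7/2 = 7/2.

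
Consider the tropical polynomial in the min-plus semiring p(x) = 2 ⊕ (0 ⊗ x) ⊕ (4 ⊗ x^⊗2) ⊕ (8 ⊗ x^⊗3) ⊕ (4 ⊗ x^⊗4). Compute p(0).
p(0) = 0

A tropical monomial a ⊗ x^⊗i evaluates to a + i · x. Evaluating each term at x = 0:
  Term 0 contributes 2 + 0 · 0 = 2
  Term 1 contributes 0 + 1 · 0 = 0
  Term 2 contributes 4 + 2 · 0 = 4
  Term 3 contributes 8 + 3 · 0 = 8
  Term 4 contributes 4 + 4 · 0 = 4
p(0) = ⊕ of these = min[2, 0, 4, 8, 4] = 0.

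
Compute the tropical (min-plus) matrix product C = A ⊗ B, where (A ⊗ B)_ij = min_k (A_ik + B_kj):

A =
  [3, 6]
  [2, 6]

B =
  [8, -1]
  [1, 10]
A ⊗ B =
  [7, 2]
  [7, 1]

Apply the min-plus product entry-by-entry:
  C[0][0] = min over k of (A[0][0] + B[0][0] = 3 + 8 = 11, A[0][1] + B[1][0] = 6 + 1 = 7) = 7 (attained at k = 1)
  C[0][1] = min over k of (A[0][0] + B[0][1] = 3 + -1 = 2, A[0][1] + B[1][1] = 6 + 10 = 16) = 2 (attained at k = 0)
  C[1][0] = min over k of (A[1][0] + B[0][0] = 2 + 8 = 10, A[1][1] + B[1][0] = 6 + 1 = 7) = 7 (attained at k = 1)
  C[1][1] = min over k of (A[1][0] + B[0][1] = 2 + -1 = 1, A[1][1] + B[1][1] = 6 + 10 = 16) = 1 (attained at k = 0)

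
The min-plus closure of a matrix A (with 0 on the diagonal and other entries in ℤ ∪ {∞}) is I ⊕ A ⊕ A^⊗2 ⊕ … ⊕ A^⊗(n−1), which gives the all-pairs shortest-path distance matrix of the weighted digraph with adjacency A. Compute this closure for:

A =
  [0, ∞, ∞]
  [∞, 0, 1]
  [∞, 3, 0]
Closure =
  [0, ∞, ∞]
  [∞, 0, 1]
  [∞, 3, 0]

This is the Floyd-Warshall all-pairs shortest-path computation. For each intermediate vertex k = 0, 1, …, 2, update dist[i][j] ← min(dist[i][j], dist[i][k] + dist[k][j]). The final matrix gives, for each (i, j), the minimum total weight of any directed path from i to j (possibly empty when i = j).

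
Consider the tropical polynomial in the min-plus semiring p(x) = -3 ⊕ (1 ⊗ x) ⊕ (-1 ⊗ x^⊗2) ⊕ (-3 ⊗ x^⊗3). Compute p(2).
p(2) = -3

A tropical monomial a ⊗ x^⊗i evaluates to a + i · x. Evaluating each term at x = 2:
  Term 0 contributes -3 + 0 · 2 = -3
  Term 1 contributes 1 + 1 · 2 = 3
  Term 2 contributes -1 + 2 · 2 = 3
  Term 3 contributes -3 + 3 · 2 = 3
p(2) = ⊕ of these = min[-3, 3, 3, 3] = -3.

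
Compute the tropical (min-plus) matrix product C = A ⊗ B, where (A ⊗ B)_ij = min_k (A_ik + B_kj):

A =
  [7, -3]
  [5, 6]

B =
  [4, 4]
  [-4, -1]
A ⊗ B =
  [-7, -4]
  [2, 5]

Apply the min-plus product entry-by-entry:
  C[0][0] = min over k of (A[0][0] + B[0][0] = 7 + 4 = 11, A[0][1] + B[1][0] = -3 + -4 = -7) = -7 (attained at k = 1)
  C[0][1] = min over k of (A[0][0] + B[0][1] = 7 + 4 = 11, A[0][1] + B[1][1] = -3 + -1 = -4) = -4 (attained at k = 1)
  C[1][0] = min over k of (A[1][0] + B[0][0] = 5 + 4 = 9, A[1][1] + B[1][0] = 6 + -4 = 2) = 2 (attained at k = 1)
  C[1][1] = min over k of (A[1][0] + B[0][1] = 5 + 4 = 9, A[1][1] + B[1][1] = 6 + -1 = 5) = 5 (attained at k = 1)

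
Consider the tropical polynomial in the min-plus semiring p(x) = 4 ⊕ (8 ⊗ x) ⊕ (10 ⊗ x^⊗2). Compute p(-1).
p(-1) = 4

A tropical monomial a ⊗ x^⊗i evaluates to a + i · x. Evaluating each term at x = -1:
  Term 0 contributes 4 + 0 · -1 = 4
  Term 1 contributes 8 + 1 · -1 = 7
  Term 2 contributes 10 + 2 · -1 = 8
p(-1) = ⊕ of these = min[4, 7, 8] = 4.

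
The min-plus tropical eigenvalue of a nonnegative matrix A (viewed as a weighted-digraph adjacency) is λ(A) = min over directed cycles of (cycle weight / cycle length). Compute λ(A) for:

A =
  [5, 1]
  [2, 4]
λ(A) = 3/2

Enumerate directed cycles and compute their means (weight / length). Sample:
  cycle 0 → 0: weight = 5, length = 1, mean = 5/1 ≈ 5.000
  cycle 1 → 1: weight = 4, length = 1, mean = 4/1 ≈ 4.000
  cycle 0 → 1 → 0: weight = 3, length = 2, mean = 3/2 ≈ 1.500
  cycle 1 → 0 → 1: weight = 3, length = 2, mean = 3/2 ≈ 1.500
Minimum mean = 1.500, attained e.g. along the cycle 0 → 1 → 0 with weight 3 and length 2. So λ(A) = 3/2 = 3/2.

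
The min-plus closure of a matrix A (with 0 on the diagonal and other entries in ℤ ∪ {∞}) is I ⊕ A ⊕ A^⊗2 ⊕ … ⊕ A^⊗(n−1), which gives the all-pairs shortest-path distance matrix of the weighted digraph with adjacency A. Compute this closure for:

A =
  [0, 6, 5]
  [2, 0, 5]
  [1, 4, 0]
Closure =
  [0, 6, 5]
  [2, 0, 5]
  [1, 4, 0]

This is the Floyd-Warshall all-pairs shortest-path computation. For each intermediate vertex k = 0, 1, …, 2, update dist[i][j] ← min(dist[i][j], dist[i][k] + dist[k][j]). The final matrix gives, for each (i, j), the minimum total weight of any directed path from i to j (possibly empty when i = j).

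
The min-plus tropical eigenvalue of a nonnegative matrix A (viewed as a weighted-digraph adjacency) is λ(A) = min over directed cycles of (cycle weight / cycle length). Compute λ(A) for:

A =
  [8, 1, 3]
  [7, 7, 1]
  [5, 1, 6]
λ(A) = 1

Enumerate directed cycles and compute their means (weight / length). Sample:
  cycle 0 → 0: weight = 8, length = 1, mean = 8/1 ≈ 8.000
  cycle 1 → 1: weight = 7, length = 1, mean = 7/1 ≈ 7.000
  cycle 2 → 2: weight = 6, length = 1, mean = 6/1 ≈ 6.000
  cycle 0 → 1 → 0: weight = 8, length = 2, mean = 8/2 ≈ 4.000
  cycle 0 → 2 → 0: weight = 8, length = 2, mean = 8/2 ≈ 4.000
  cycle 1 → 0 → 1: weight = 8, length = 2, mean = 8/2 ≈ 4.000
Minimum mean = 1.000, attained e.g. along the cycle 1 → 2 → 1 with weight 2 and length 2. So λ(A) = 2/2 = 1.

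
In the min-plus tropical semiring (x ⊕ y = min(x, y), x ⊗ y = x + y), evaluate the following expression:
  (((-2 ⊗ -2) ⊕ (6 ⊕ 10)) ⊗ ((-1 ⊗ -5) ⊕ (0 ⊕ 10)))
(((-2 ⊗ -2) ⊕ (6 ⊕ 10)) ⊗ ((-1 ⊗ -5) ⊕ (0 ⊕ 10))) = -10

Expand innermost to outermost. Recall ⊕ takes the minimum of its arguments and ⊗ takes their sum. Working out the expression (((-2 ⊗ -2) ⊕ (6 ⊕ 10)) ⊗ ((-1 ⊗ -5) ⊕ (0 ⊕ 10))) gives -10.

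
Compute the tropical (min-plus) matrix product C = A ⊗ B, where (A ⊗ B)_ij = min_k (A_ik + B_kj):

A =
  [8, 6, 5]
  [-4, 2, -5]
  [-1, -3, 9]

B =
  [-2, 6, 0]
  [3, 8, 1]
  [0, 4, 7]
A ⊗ B =
  [5, 9, 7]
  [-6, -1, -4]
  [-3, 5, -2]

Apply the min-plus product entry-by-entry:
  C[0][0] = min over k of (A[0][0] + B[0][0] = 8 + -2 = 6, A[0][1] + B[1][0] = 6 + 3 = 9, A[0][2] + B[2][0] = 5 + 0 = 5) = 5 (attained at k = 2)
  C[0][1] = min over k of (A[0][0] + B[0][1] = 8 + 6 = 14, A[0][1] + B[1][1] = 6 + 8 = 14, A[0][2] + B[2][1] = 5 + 4 = 9) = 9 (attained at k = 2)
  C[0][2] = min over k of (A[0][0] + B[0][2] = 8 + 0 = 8, A[0][1] + B[1][2] = 6 + 1 = 7, A[0][2] + B[2][2] = 5 + 7 = 12) = 7 (attained at k = 1)
  C[1][0] = min over k of (A[1][0] + B[0][0] = -4 + -2 = -6, A[1][1] + B[1][0] = 2 + 3 = 5, A[1][2] + B[2][0] = -5 + 0 = -5) = -6 (attained at k = 0)
  C[1][1] = min over k of (A[1][0] + B[0][1] = -4 + 6 = 2, A[1][1] + B[1][1] = 2 + 8 = 10, A[1][2] + B[2][1] = -5 + 4 = -1) = -1 (attained at k = 2)
  C[1][2] = min over k of (A[1][0] + B[0][2] = -4 + 0 = -4, A[1][1] + B[1][2] = 2 + 1 = 3, A[1][2] + B[2][2] = -5 + 7 = 2) = -4 (attained at k = 0)
  C[2][0] = min over k of (A[2][0] + B[0][0] = -1 + -2 = -3, A[2][1] + B[1][0] = -3 + 3 = 0, A[2][2] + B[2][0] = 9 + 0 = 9) = -3 (attained at k = 0)
  C[2][1] = min over k of (A[2][0] + B[0][1] = -1 + 6 = 5, A[2][1] + B[1][1] = -3 + 8 = 5, A[2][2] + B[2][1] = 9 + 4 = 13) = 5 (attained at k = 0)
  C[2][2] = min over k of (A[2][0] + B[0][2] = -1 + 0 = -1, A[2][1] + B[1][2] = -3 + 1 = -2, A[2][2] + B[2][2] = 9 + 7 = 16) = -2 (attained at k = 1)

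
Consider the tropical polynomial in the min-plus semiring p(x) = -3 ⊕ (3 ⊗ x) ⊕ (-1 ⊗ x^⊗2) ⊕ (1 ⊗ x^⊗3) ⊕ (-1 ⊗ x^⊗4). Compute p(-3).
p(-3) = -13

A tropical monomial a ⊗ x^⊗i evaluates to a + i · x. Evaluating each term at x = -3:
  Term 0 contributes -3 + 0 · -3 = -3
  Term 1 contributes 3 + 1 · -3 = 0
  Term 2 contributes -1 + 2 · -3 = -7
  Term 3 contributes 1 + 3 · -3 = -8
  Term 4 contributes -1 + 4 · -3 = -13
p(-3) = ⊕ of these = min[-3, 0, -7, -8, -13] = -13.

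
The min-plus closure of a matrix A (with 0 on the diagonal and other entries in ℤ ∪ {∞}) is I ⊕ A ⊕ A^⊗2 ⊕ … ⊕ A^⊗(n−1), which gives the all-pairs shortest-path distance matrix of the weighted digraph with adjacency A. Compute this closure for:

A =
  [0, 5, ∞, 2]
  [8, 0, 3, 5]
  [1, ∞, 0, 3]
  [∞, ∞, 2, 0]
Closure =
  [0, 5, 4, 2]
  [4, 0, 3, 5]
  [1, 6, 0, 3]
  [3, 8, 2, 0]

This is the Floyd-Warshall all-pairs shortest-path computation. For each intermediate vertex k = 0, 1, …, 3, update dist[i][j] ← min(dist[i][j], dist[i][k] + dist[k][j]). The final matrix gives, for each (i, j), the minimum total weight of any directed path from i to j (possibly empty when i = j).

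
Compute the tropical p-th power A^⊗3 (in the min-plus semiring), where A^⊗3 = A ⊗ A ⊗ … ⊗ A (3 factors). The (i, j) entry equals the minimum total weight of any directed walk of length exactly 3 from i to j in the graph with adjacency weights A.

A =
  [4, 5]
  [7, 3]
A^⊗3 =
  [12, 11]
  [13, 9]

Each entry (A^⊗3)_ij equals the minimum over all length-3 walks i = v_0 → v_1 → … → v_3 = j of Σ_t A[v_t][v_{t+1}]. For example, for (i, j) = (0, 1) we minimise over 4 possible intermediate vertex sequences; the minimum is 11, attained along the walk 0 → 1 → 1 → 1.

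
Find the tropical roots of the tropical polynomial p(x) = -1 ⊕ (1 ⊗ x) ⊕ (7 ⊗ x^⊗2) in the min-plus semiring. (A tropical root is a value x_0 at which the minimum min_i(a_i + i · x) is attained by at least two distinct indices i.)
Roots: {-6, -2}

Each tropical root is a break point of the lower envelope of the lines y = a_i + i · x (there are 3 lines, with slopes 0, 1, ..., 2). Only the lines that attain the minimum somewhere contribute to roots; other lines are dominated. Here the surviving (envelope) indices are i = 2, i = 1, i = 0.
Intersections between consecutive envelope lines give the roots: for adjacent envelope indices i < j the intersection is x = (a_i − a_j) / (j − i). Reading off the sorted break points: {-6, -2}.
Verification: at each break x_0, at least two indices attain the minimum of min_i(a_i + i · x_0).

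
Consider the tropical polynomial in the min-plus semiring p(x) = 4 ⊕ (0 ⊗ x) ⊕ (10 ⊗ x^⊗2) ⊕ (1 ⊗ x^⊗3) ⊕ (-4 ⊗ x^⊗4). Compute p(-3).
p(-3) = -16

A tropical monomial a ⊗ x^⊗i evaluates to a + i · x. Evaluating each term at x = -3:
  Term 0 contributes 4 + 0 · -3 = 4
  Term 1 contributes 0 + 1 · -3 = -3
  Term 2 contributes 10 + 2 · -3 = 4
  Term 3 contributes 1 + 3 · -3 = -8
  Term 4 contributes -4 + 4 · -3 = -16
p(-3) = ⊕ of these = min[4, -3, 4, -8, -16] = -16.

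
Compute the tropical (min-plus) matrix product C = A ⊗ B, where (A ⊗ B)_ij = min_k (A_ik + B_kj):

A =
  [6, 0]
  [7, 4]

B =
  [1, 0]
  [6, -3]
A ⊗ B =
  [6, -3]
  [8, 1]

Apply the min-plus product entry-by-entry:
  C[0][0] = min over k of (A[0][0] + B[0][0] = 6 + 1 = 7, A[0][1] + B[1][0] = 0 + 6 = 6) = 6 (attained at k = 1)
  C[0][1] = min over k of (A[0][0] + B[0][1] = 6 + 0 = 6, A[0][1] + B[1][1] = 0 + -3 = -3) = -3 (attained at k = 1)
  C[1][0] = min over k of (A[1][0] + B[0][0] = 7 + 1 = 8, A[1][1] + B[1][0] = 4 + 6 = 10) = 8 (attained at k = 0)
  C[1][1] = min over k of (A[1][0] + B[0][1] = 7 + 0 = 7, A[1][1] + B[1][1] = 4 + -3 = 1) = 1 (attained at k = 1)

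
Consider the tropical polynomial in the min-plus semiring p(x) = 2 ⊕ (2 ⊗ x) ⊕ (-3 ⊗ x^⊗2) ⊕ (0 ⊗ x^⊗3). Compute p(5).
p(5) = 2

A tropical monomial a ⊗ x^⊗i evaluates to a + i · x. Evaluating each term at x = 5:
  Term 0 contributes 2 + 0 · 5 = 2
  Term 1 contributes 2 + 1 · 5 = 7
  Term 2 contributes -3 + 2 · 5 = 7
  Term 3 contributes 0 + 3 · 5 = 15
p(5) = ⊕ of these = min[2, 7, 7, 15] = 2.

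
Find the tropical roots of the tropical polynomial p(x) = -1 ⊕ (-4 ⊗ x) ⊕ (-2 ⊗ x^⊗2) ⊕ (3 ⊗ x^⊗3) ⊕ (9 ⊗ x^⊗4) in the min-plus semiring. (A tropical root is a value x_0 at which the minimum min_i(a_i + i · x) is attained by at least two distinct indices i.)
Roots: {-6, -5, -2, 3}

Each tropical root is a break point of the lower envelope of the lines y = a_i + i · x (there are 5 lines, with slopes 0, 1, ..., 4). Only the lines that attain the minimum somewhere contribute to roots; other lines are dominated. Here the surviving (envelope) indices are i = 4, i = 3, i = 2, i = 1, i = 0.
Intersections between consecutive envelope lines give the roots: for adjacent envelope indices i < j the intersection is x = (a_i − a_j) / (j − i). Reading off the sorted break points: {-6, -5, -2, 3}.
Verification: at each break x_0, at least two indices attain the minimum of min_i(a_i + i · x_0).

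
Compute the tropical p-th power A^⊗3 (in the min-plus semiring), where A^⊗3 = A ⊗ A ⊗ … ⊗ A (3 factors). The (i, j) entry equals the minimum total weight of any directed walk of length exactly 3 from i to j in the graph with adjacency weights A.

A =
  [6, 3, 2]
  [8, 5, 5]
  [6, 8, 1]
A^⊗3 =
  [9, 11, 4]
  [12, 14, 7]
  [8, 10, 3]

Each entry (A^⊗3)_ij equals the minimum over all length-3 walks i = v_0 → v_1 → … → v_3 = j of Σ_t A[v_t][v_{t+1}]. For example, for (i, j) = (0, 2) we minimise over 9 possible intermediate vertex sequences; the minimum is 4, attained along the walk 0 → 2 → 2 → 2.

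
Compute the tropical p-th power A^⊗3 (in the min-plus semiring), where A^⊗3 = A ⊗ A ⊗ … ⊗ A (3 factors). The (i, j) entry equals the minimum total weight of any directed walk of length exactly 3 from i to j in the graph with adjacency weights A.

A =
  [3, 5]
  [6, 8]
A^⊗3 =
  [9, 11]
  [12, 14]

Each entry (A^⊗3)_ij equals the minimum over all length-3 walks i = v_0 → v_1 → … → v_3 = j of Σ_t A[v_t][v_{t+1}]. For example, for (i, j) = (0, 1) we minimise over 4 possible intermediate vertex sequences; the minimum is 11, attained along the walk 0 → 0 → 0 → 1.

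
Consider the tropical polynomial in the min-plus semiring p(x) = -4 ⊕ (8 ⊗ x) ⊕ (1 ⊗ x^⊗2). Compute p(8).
p(8) = -4

A tropical monomial a ⊗ x^⊗i evaluates to a + i · x. Evaluating each term at x = 8:
  Term 0 contributes -4 + 0 · 8 = -4
  Term 1 contributes 8 + 1 · 8 = 16
  Term 2 contributes 1 + 2 · 8 = 17
p(8) = ⊕ of these = min[-4, 16, 17] = -4.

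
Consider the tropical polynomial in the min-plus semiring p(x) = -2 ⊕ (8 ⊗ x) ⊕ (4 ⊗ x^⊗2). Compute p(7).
p(7) = -2

A tropical monomial a ⊗ x^⊗i evaluates to a + i · x. Evaluating each term at x = 7:
  Term 0 contributes -2 + 0 · 7 = -2
  Term 1 contributes 8 + 1 · 7 = 15
  Term 2 contributes 4 + 2 · 7 = 18
p(7) = ⊕ of these = min[-2, 15, 18] = -2.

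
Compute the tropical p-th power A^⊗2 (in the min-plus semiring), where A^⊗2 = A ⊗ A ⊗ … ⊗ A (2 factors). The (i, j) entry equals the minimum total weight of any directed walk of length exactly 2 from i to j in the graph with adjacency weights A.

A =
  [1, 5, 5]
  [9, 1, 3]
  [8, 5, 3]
A^⊗2 =
  [2, 6, 6]
  [10, 2, 4]
  [9, 6, 6]

Each entry (A^⊗2)_ij equals the minimum over all length-2 walks i = v_0 → v_1 → … → v_2 = j of Σ_t A[v_t][v_{t+1}]. For example, for (i, j) = (0, 2) we minimise over 3 possible intermediate vertex sequences; the minimum is 6, attained along the walk 0 → 0 → 2.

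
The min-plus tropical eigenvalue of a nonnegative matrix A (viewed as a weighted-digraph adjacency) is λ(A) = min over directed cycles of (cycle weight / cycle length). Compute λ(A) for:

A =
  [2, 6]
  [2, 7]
λ(A) = 2

Enumerate directed cycles and compute their means (weight / length). Sample:
  cycle 0 → 0: weight = 2, length = 1, mean = 2/1 ≈ 2.000
  cycle 1 → 1: weight = 7, length = 1, mean = 7/1 ≈ 7.000
  cycle 0 → 1 → 0: weight = 8, length = 2, mean = 8/2 ≈ 4.000
  cycle 1 → 0 → 1: weight = 8, length = 2, mean = 8/2 ≈ 4.000
Minimum mean = 2.000, attained e.g. along the cycle 0 → 0 with weight 2 and length 1. So λ(A) = 2/1 = 2.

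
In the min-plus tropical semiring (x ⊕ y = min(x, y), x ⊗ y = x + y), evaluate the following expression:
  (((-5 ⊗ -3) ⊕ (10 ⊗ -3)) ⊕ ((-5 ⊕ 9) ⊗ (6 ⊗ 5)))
(((-5 ⊗ -3) ⊕ (10 ⊗ -3)) ⊕ ((-5 ⊕ 9) ⊗ (6 ⊗ 5))) = -8

Expand innermost to outermost. Recall ⊕ takes the minimum of its arguments and ⊗ takes their sum. Working out the expression (((-5 ⊗ -3) ⊕ (10 ⊗ -3)) ⊕ ((-5 ⊕ 9) ⊗ (6 ⊗ 5))) gives -8.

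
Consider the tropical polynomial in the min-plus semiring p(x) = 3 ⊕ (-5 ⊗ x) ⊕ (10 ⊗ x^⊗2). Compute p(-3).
p(-3) = -8

A tropical monomial a ⊗ x^⊗i evaluates to a + i · x. Evaluating each term at x = -3:
  Term 0 contributes 3 + 0 · -3 = 3
  Term 1 contributes -5 + 1 · -3 = -8
  Term 2 contributes 10 + 2 · -3 = 4
p(-3) = ⊕ of these = min[3, -8, 4] = -8.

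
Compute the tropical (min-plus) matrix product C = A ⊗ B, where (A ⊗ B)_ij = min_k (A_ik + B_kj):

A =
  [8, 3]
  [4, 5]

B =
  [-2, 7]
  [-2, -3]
A ⊗ B =
  [1, 0]
  [2, 2]

Apply the min-plus product entry-by-entry:
  C[0][0] = min over k of (A[0][0] + B[0][0] = 8 + -2 = 6, A[0][1] + B[1][0] = 3 + -2 = 1) = 1 (attained at k = 1)
  C[0][1] = min over k of (A[0][0] + B[0][1] = 8 + 7 = 15, A[0][1] + B[1][1] = 3 + -3 = 0) = 0 (attained at k = 1)
  C[1][0] = min over k of (A[1][0] + B[0][0] = 4 + -2 = 2, A[1][1] + B[1][0] = 5 + -2 = 3) = 2 (attained at k = 0)
  C[1][1] = min over k of (A[1][0] + B[0][1] = 4 + 7 = 11, A[1][1] + B[1][1] = 5 + -3 = 2) = 2 (attained at k = 1)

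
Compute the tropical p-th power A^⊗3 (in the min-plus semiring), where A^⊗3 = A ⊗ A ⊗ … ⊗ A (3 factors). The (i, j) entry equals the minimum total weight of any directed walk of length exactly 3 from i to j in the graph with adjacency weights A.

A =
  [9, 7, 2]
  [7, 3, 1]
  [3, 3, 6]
A^⊗3 =
  [11, 8, 6]
  [7, 7, 5]
  [7, 7, 7]

Each entry (A^⊗3)_ij equals the minimum over all length-3 walks i = v_0 → v_1 → … → v_3 = j of Σ_t A[v_t][v_{t+1}]. For example, for (i, j) = (0, 2) we minimise over 9 possible intermediate vertex sequences; the minimum is 6, attained along the walk 0 → 2 → 1 → 2.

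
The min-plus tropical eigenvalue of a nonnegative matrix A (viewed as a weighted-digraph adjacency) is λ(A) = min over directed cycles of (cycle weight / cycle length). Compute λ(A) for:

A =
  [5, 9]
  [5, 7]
λ(A) = 5

Enumerate directed cycles and compute their means (weight / length). Sample:
  cycle 0 → 0: weight = 5, length = 1, mean = 5/1 ≈ 5.000
  cycle 1 → 1: weight = 7, length = 1, mean = 7/1 ≈ 7.000
  cycle 0 → 1 → 0: weight = 14, length = 2, mean = 14/2 ≈ 7.000
  cycle 1 → 0 → 1: weight = 14, length = 2, mean = 14/2 ≈ 7.000
Minimum mean = 5.000, attained e.g. along the cycle 0 → 0 with weight 5 and length 1. So λ(A) = 5/1 = 5.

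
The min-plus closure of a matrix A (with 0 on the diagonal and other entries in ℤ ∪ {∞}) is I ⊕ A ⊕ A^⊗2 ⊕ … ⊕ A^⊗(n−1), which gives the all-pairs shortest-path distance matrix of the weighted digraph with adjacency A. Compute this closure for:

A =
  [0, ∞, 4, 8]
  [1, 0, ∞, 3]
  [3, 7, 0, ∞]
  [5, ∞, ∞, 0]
Closure =
  [0, 11, 4, 8]
  [1, 0, 5, 3]
  [3, 7, 0, 10]
  [5, 16, 9, 0]

This is the Floyd-Warshall all-pairs shortest-path computation. For each intermediate vertex k = 0, 1, …, 3, update dist[i][j] ← min(dist[i][j], dist[i][k] + dist[k][j]). The final matrix gives, for each (i, j), the minimum total weight of any directed path from i to j (possibly empty when i = j).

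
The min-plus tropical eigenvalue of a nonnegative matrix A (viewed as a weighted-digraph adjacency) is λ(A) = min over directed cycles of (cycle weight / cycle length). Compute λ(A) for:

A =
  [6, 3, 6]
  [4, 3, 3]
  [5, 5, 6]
λ(A) = 3

Enumerate directed cycles and compute their means (weight / length). Sample:
  cycle 0 → 0: weight = 6, length = 1, mean = 6/1 ≈ 6.000
  cycle 1 → 1: weight = 3, length = 1, mean = 3/1 ≈ 3.000
  cycle 2 → 2: weight = 6, length = 1, mean = 6/1 ≈ 6.000
  cycle 0 → 1 → 0: weight = 7, length = 2, mean = 7/2 ≈ 3.500
  cycle 0 → 2 → 0: weight = 11, length = 2, mean = 11/2 ≈ 5.500
  cycle 1 → 0 → 1: weight = 7, length = 2, mean = 7/2 ≈ 3.500
Minimum mean = 3.000, attained e.g. along the cycle 1 → 1 with weight 3 and length 1. So λ(A) = 3/1 = 3.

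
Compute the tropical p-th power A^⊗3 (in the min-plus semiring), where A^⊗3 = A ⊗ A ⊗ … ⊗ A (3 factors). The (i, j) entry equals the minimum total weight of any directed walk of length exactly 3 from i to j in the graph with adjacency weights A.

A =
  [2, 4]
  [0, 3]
A^⊗3 =
  [6, 8]
  [4, 6]

Each entry (A^⊗3)_ij equals the minimum over all length-3 walks i = v_0 → v_1 → … → v_3 = j of Σ_t A[v_t][v_{t+1}]. For example, for (i, j) = (0, 1) we minimise over 4 possible intermediate vertex sequences; the minimum is 8, attained along the walk 0 → 0 → 0 → 1.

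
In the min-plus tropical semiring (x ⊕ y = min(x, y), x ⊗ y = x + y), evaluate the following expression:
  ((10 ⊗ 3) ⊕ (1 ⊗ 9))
((10 ⊗ 3) ⊕ (1 ⊗ 9)) = 10

Expand innermost to outermost. Recall ⊕ takes the minimum of its arguments and ⊗ takes their sum. Working out the expression ((10 ⊗ 3) ⊕ (1 ⊗ 9)) gives 10.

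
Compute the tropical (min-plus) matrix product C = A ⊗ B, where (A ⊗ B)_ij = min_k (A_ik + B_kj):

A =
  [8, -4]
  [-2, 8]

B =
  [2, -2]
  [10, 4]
A ⊗ B =
  [6, 0]
  [0, -4]

Apply the min-plus product entry-by-entry:
  C[0][0] = min over k of (A[0][0] + B[0][0] = 8 + 2 = 10, A[0][1] + B[1][0] = -4 + 10 = 6) = 6 (attained at k = 1)
  C[0][1] = min over k of (A[0][0] + B[0][1] = 8 + -2 = 6, A[0][1] + B[1][1] = -4 + 4 = 0) = 0 (attained at k = 1)
  C[1][0] = min over k of (A[1][0] + B[0][0] = -2 + 2 = 0, A[1][1] + B[1][0] = 8 + 10 = 18) = 0 (attained at k = 0)
  C[1][1] = min over k of (A[1][0] + B[0][1] = -2 + -2 = -4, A[1][1] + B[1][1] = 8 + 4 = 12) = -4 (attained at k = 0)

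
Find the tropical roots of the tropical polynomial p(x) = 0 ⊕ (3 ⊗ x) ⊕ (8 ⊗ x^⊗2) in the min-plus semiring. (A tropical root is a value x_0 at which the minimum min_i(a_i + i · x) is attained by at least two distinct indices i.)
Roots: {-5, -3}

Each tropical root is a break point of the lower envelope of the lines y = a_i + i · x (there are 3 lines, with slopes 0, 1, ..., 2). Only the lines that attain the minimum somewhere contribute to roots; other lines are dominated. Here the surviving (envelope) indices are i = 2, i = 1, i = 0.
Intersections between consecutive envelope lines give the roots: for adjacent envelope indices i < j the intersection is x = (a_i − a_j) / (j − i). Reading off the sorted break points: {-5, -3}.
Verification: at each break x_0, at least two indices attain the minimum of min_i(a_i + i · x_0).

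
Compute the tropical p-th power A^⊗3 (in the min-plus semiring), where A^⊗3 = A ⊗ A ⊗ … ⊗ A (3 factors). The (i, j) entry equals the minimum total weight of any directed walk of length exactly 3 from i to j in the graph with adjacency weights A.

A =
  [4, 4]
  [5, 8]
A^⊗3 =
  [12, 12]
  [13, 13]

Each entry (A^⊗3)_ij equals the minimum over all length-3 walks i = v_0 → v_1 → … → v_3 = j of Σ_t A[v_t][v_{t+1}]. For example, for (i, j) = (0, 1) we minimise over 4 possible intermediate vertex sequences; the minimum is 12, attained along the walk 0 → 0 → 0 → 1.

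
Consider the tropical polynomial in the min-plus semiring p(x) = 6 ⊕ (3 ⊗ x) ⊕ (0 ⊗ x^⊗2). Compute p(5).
p(5) = 6

A tropical monomial a ⊗ x^⊗i evaluates to a + i · x. Evaluating each term at x = 5:
  Term 0 contributes 6 + 0 · 5 = 6
  Term 1 contributes 3 + 1 · 5 = 8
  Term 2 contributes 0 + 2 · 5 = 10
p(5) = ⊕ of these = min[6, 8, 10] = 6.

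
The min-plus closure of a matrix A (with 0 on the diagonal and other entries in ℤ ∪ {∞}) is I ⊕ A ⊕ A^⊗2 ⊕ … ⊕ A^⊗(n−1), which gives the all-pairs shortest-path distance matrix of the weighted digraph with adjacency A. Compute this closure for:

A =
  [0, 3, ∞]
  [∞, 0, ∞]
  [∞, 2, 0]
Closure =
  [0, 3, ∞]
  [∞, 0, ∞]
  [∞, 2, 0]

This is the Floyd-Warshall all-pairs shortest-path computation. For each intermediate vertex k = 0, 1, …, 2, update dist[i][j] ← min(dist[i][j], dist[i][k] + dist[k][j]). The final matrix gives, for each (i, j), the minimum total weight of any directed path from i to j (possibly empty when i = j).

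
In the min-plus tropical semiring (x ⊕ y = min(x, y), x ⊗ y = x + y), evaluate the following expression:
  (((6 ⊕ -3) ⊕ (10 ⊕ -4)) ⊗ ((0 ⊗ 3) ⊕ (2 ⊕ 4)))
(((6 ⊕ -3) ⊕ (10 ⊕ -4)) ⊗ ((0 ⊗ 3) ⊕ (2 ⊕ 4))) = -2

Expand innermost to outermost. Recall ⊕ takes the minimum of its arguments and ⊗ takes their sum. Working out the expression (((6 ⊕ -3) ⊕ (10 ⊕ -4)) ⊗ ((0 ⊗ 3) ⊕ (2 ⊕ 4))) gives -2.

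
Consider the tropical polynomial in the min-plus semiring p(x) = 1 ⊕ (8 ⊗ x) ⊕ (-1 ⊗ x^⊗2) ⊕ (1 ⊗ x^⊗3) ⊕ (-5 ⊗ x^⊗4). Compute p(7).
p(7) = 1

A tropical monomial a ⊗ x^⊗i evaluates to a + i · x. Evaluating each term at x = 7:
  Term 0 contributes 1 + 0 · 7 = 1
  Term 1 contributes 8 + 1 · 7 = 15
  Term 2 contributes -1 + 2 · 7 = 13
  Term 3 contributes 1 + 3 · 7 = 22
  Term 4 contributes -5 + 4 · 7 = 23
p(7) = ⊕ of these = min[1, 15, 13, 22, 23] = 1.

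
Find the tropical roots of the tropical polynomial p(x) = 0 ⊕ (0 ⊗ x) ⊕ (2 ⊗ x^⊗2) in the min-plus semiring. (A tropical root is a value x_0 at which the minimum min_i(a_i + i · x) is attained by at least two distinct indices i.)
Roots: {-2, 0}

Each tropical root is a break point of the lower envelope of the lines y = a_i + i · x (there are 3 lines, with slopes 0, 1, ..., 2). Only the lines that attain the minimum somewhere contribute to roots; other lines are dominated. Here the surviving (envelope) indices are i = 2, i = 1, i = 0.
Intersections between consecutive envelope lines give the roots: for adjacent envelope indices i < j the intersection is x = (a_i − a_j) / (j − i). Reading off the sorted break points: {-2, 0}.
Verification: at each break x_0, at least two indices attain the minimum of min_i(a_i + i · x_0).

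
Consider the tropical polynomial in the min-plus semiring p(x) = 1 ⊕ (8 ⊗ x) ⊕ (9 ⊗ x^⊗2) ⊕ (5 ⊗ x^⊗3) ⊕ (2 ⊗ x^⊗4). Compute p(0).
p(0) = 1

A tropical monomial a ⊗ x^⊗i evaluates to a + i · x. Evaluating each term at x = 0:
  Term 0 contributes 1 + 0 · 0 = 1
  Term 1 contributes 8 + 1 · 0 = 8
  Term 2 contributes 9 + 2 · 0 = 9
  Term 3 contributes 5 + 3 · 0 = 5
  Term 4 contributes 2 + 4 · 0 = 2
p(0) = ⊕ of these = min[1, 8, 9, 5, 2] = 1.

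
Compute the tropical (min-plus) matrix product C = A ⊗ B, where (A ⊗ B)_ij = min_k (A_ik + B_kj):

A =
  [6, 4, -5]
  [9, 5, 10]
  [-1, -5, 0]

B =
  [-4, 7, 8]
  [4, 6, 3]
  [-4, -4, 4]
A ⊗ B =
  [-9, -9, -1]
  [5, 6, 8]
  [-5, -4, -2]

Apply the min-plus product entry-by-entry:
  C[0][0] = min over k of (A[0][0] + B[0][0] = 6 + -4 = 2, A[0][1] + B[1][0] = 4 + 4 = 8, A[0][2] + B[2][0] = -5 + -4 = -9) = -9 (attained at k = 2)
  C[0][1] = min over k of (A[0][0] + B[0][1] = 6 + 7 = 13, A[0][1] + B[1][1] = 4 + 6 = 10, A[0][2] + B[2][1] = -5 + -4 = -9) = -9 (attained at k = 2)
  C[0][2] = min over k of (A[0][0] + B[0][2] = 6 + 8 = 14, A[0][1] + B[1][2] = 4 + 3 = 7, A[0][2] + B[2][2] = -5 + 4 = -1) = -1 (attained at k = 2)
  C[1][0] = min over k of (A[1][0] + B[0][0] = 9 + -4 = 5, A[1][1] + B[1][0] = 5 + 4 = 9, A[1][2] + B[2][0] = 10 + -4 = 6) = 5 (attained at k = 0)
  C[1][1] = min over k of (A[1][0] + B[0][1] = 9 + 7 = 16, A[1][1] + B[1][1] = 5 + 6 = 11, A[1][2] + B[2][1] = 10 + -4 = 6) = 6 (attained at k = 2)
  C[1][2] = min over k of (A[1][0] + B[0][2] = 9 + 8 = 17, A[1][1] + B[1][2] = 5 + 3 = 8, A[1][2] + B[2][2] = 10 + 4 = 14) = 8 (attained at k = 1)
  C[2][0] = min over k of (A[2][0] + B[0][0] = -1 + -4 = -5, A[2][1] + B[1][0] = -5 + 4 = -1, A[2][2] + B[2][0] = 0 + -4 = -4) = -5 (attained at k = 0)
  C[2][1] = min over k of (A[2][0] + B[0][1] = -1 + 7 = 6, A[2][1] + B[1][1] = -5 + 6 = 1, A[2][2] + B[2][1] = 0 + -4 = -4) = -4 (attained at k = 2)
  C[2][2] = min over k of (A[2][0] + B[0][2] = -1 + 8 = 7, A[2][1] + B[1][2] = -5 + 3 = -2, A[2][2] + B[2][2] = 0 + 4 = 4) = -2 (attained at k = 1)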